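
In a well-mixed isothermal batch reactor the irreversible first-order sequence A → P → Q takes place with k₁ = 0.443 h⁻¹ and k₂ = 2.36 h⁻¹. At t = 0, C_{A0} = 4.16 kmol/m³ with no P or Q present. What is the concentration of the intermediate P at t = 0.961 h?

0.529 kmol/m³

Solving the coupled first-order balances gives C_P(t) = [k₁/(k₂−k₁)]·C_{A0}·(e^(−k₁t) − e^(−k₂t)).
e^(−k₁t) = e^(−0.443×0.961) = e^(−0.4257) = 0.6533; e^(−k₂t) = e^(−2.268) = 0.1035.
C_P = 0.443×4.16/(2.36−0.443) × (0.6533−0.1035) = 0.9613×0.5498 = 0.5285 kmol/m³.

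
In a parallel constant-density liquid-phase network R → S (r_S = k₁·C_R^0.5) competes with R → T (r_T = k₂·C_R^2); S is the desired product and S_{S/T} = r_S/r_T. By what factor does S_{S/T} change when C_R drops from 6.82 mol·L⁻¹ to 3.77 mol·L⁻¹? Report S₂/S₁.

S_{S/T} = (k₁/k₂)·C_R^-1.5, so S₂/S₁ = (C_{R,2}/C_{R,1})^-1.5.
= (3.77/6.82)^(-1.5) = (0.5528)^(-1.5) = 2.43.

2.43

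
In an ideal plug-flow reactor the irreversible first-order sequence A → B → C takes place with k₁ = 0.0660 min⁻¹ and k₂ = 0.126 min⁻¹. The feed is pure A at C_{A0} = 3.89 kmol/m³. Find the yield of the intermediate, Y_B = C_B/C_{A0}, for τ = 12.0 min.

For first-order series with pure A initially, C_B(τ) = k₁C_{A0}/(k₂−k₁)·(e^(−k₁τ) − e^(−k₂τ)).
e^(−k₁τ) = e^(−0.0660×12.0) = e^(−0.7920) = 0.4529; e^(−k₂τ) = e^(−1.512) = 0.2205.
C_B = 0.0660×3.89/(0.126−0.0660) × (0.4529−0.2205) = 4.279×0.2325 = 0.9947 kmol/m³.
Y_B = C_B/C_{A0} = 0.9947/3.89 = 0.256.

0.256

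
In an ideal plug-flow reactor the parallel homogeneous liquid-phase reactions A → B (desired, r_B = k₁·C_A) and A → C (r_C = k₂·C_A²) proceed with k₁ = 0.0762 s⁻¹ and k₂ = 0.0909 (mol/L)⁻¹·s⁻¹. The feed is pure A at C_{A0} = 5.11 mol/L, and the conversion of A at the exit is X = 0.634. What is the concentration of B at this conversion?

C_A = C_{A0}(1−X) = 1.870 mol/L.
Along a PFR/batch, dC_B/dC_A = −r_B/(r_B+r_C) = −k₁/(k₁+k₂·C_A).
Integrating from C_{A0} to C_A: C_B = (0.0762/0.0909)·ln[(0.0762+0.0909·5.11)/(0.0762+0.0909·1.87)] = 0.8383·ln(0.5407/0.2462) = 0.6595 mol/L.

0.659 mol/L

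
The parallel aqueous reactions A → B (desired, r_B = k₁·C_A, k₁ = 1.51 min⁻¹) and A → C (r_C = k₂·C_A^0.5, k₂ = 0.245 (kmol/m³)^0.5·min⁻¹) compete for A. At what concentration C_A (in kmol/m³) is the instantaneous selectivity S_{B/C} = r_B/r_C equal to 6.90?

1.25 kmol/m³

S_{B/C} = (k₁/k₂)·C_A^0.5 ⇒ C_A = (S·k₂/k₁)^(2).
= (6.90×0.245/1.51)^(2) = (1.120)^(2) = 1.25 kmol/m³.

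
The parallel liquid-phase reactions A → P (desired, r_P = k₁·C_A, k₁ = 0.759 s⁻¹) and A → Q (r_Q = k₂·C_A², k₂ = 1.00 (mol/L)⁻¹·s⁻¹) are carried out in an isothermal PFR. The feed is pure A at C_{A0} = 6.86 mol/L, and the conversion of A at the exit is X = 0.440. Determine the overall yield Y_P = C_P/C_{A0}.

C_A = C_{A0}(1−X) = 3.842 mol/L.
Along a PFR/batch, dC_P/dC_A = −r_P/(r_P+r_Q) = −k₁/(k₁+k₂·C_A).
Integrating from C_{A0} to C_A: C_P = (0.759/1.00)·ln[(0.759+1.00·6.86)/(0.759+1.00·3.84)] = 0.7590·ln(7.619/4.601) = 0.3829 mol/L.
Y_P = C_P/C_{A0} = 0.3829/6.86 = 0.0558.

0.0558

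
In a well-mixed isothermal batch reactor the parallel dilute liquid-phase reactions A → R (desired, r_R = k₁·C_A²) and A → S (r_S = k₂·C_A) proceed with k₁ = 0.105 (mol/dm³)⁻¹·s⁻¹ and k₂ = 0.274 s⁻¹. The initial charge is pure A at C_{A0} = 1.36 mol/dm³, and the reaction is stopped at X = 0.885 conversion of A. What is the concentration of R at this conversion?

0.261 mol/dm³

C_A = C_{A0}(1−X) = 0.1564 mol/dm³.
Along a PFR/batch, dC_S/dC_A = −r_S/(r_R+r_S) = −k₂/(k₂+k₁·C_A).
Integrating from C_{A0} to C_A: C_S = (0.274/0.105)·ln[(0.274+0.105·1.36)/(0.274+0.105·0.156)] = 2.610·ln(0.4168/0.2904) = 0.9427 mol/dm³.
Then C_R = (C_{A0}−C_A) − C_S = 1.204 − 0.9427 = 0.2609 mol/dm³.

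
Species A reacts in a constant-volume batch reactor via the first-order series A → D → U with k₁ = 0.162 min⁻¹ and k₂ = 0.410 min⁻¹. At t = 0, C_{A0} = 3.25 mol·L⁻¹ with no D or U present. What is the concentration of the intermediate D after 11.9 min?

0.293 mol·L⁻¹

Solving the coupled first-order balances gives C_D(t) = [k₁/(k₂−k₁)]·C_{A0}·(e^(−k₁t) − e^(−k₂t)).
e^(−k₁t) = e^(−0.162×11.9) = e^(−1.928) = 0.1455; e^(−k₂t) = e^(−4.879) = 0.007605.
C_D = 0.162×3.25/(0.410−0.162) × (0.1455−0.007605) = 2.123×0.1379 = 0.2927 mol·L⁻¹.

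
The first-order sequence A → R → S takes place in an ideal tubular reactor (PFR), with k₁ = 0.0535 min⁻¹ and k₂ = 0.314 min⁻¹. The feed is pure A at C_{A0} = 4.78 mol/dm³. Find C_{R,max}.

0.566 mol/dm³

For a first-order series the maximum intermediate yield is C_{R,max}/C_{A0} = (k₁/k₂)^[k₂/(k₂−k₁)].
= (0.0535/0.314)^(0.314/(0.314−0.0535)) = (0.1704)^(1.205) = 0.1185.
C_{R,max} = 0.1185×4.78 = 0.566 mol/dm³.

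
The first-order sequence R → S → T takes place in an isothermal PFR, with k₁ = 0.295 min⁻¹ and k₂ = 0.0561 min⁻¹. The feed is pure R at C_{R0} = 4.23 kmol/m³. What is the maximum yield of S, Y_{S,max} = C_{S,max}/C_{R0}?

0.677

At the optimum, C_{S,max}/C_{R0} = (k₁/k₂)^[k₂/(k₂−k₁)].
= (0.295/0.0561)^(0.0561/(0.0561−0.295)) = (5.258)^(-0.2348) = 0.6772.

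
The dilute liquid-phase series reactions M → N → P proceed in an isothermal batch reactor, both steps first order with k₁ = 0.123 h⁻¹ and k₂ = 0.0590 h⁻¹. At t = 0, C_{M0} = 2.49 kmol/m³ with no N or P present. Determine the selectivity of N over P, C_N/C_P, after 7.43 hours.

For first-order series with pure M initially, C_N(t) = k₁C_{M0}/(k₂−k₁)·(e^(−k₁t) − e^(−k₂t)).
e^(−k₁t) = e^(−0.123×7.43) = e^(−0.9139) = 0.4010; e^(−k₂t) = e^(−0.4384) = 0.6451.
C_N = 0.123×2.49/(0.0590−0.123) × (0.4010−0.6451) = (-4.785)×(-0.2441) = 1.168 kmol/m³.
C_M = C_{M0}e^(−k₁t) = 0.9984 kmol/m³, so C_P = C_{M0}−C_M−C_N = 0.3234 kmol/m³; C_N/C_P = 3.61.

3.61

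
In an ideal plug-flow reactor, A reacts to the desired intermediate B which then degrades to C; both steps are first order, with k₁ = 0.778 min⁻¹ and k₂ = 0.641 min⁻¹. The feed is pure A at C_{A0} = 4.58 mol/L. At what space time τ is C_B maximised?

1.41 min

Setting dC_B/dτ = 0 gives τ_opt = ln(k₂/k₁)/(k₂−k₁).
= ln(0.641/0.778)/(0.641−0.778) = ln(0.8239)/-0.1370 = -0.1937/-0.1370 = 1.41 min.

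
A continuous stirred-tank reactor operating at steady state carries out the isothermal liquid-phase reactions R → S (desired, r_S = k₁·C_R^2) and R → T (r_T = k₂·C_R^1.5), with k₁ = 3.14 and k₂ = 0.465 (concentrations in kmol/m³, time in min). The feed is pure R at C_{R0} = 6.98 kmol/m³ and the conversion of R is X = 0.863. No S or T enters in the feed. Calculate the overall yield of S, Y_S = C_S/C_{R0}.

0.749

Exit C_R = C_{R0}(1−X) = 6.98×0.137 = 0.9563 kmol/m³.
In a CSTR the entire volume is at exit conditions, so r_S = 3.14×0.9563^2 = 2.871 and r_T = 0.465×0.9563^1.5 = 0.4348.
Fraction of consumed R going to S: r_S/(r_S+r_T) = 0.8685.
C_S = 0.8685·C_{R0}·X = 0.8685×6.98×0.863 = 5.23 kmol/m³; Y_S = C_S/C_{R0} = 0.749.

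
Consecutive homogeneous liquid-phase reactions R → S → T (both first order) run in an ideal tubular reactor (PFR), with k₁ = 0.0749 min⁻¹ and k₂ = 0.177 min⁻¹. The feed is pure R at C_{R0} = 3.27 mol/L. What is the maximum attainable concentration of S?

0.736 mol/L

Evaluating C_S at τ_opt = ln(k₂/k₁)/(k₂−k₁) gives C_{S,max}/C_{R0} = (k₁/k₂)^[k₂/(k₂−k₁)].
= (0.0749/0.177)^(0.177/(0.177−0.0749)) = (0.4232)^(1.734) = 0.2252.
C_{S,max} = 0.2252×3.27 = 0.736 mol/L.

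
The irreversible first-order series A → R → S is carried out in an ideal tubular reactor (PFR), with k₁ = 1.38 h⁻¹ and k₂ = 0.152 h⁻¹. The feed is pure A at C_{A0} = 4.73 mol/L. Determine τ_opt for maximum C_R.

The intermediate peaks when r₁ = r₂, i.e. k₁e^(−k₁τ) = k₂e^(−k₂τ), giving τ_opt = ln(k₂/k₁)/(k₂−k₁).
= ln(0.152/1.38)/(0.152−1.38) = ln(0.1101)/-1.228 = -2.206/-1.228 = 1.80 h.

1.80 h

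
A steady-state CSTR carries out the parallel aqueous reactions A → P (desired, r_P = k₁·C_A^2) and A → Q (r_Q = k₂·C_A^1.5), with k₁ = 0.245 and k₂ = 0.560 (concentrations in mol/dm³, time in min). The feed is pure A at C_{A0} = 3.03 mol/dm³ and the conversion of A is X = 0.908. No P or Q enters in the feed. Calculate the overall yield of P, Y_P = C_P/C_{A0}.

0.170

Exit C_A = C_{A0}(1−X) = 3.03×0.0920 = 0.2788 mol/dm³.
In a CSTR the entire volume is at exit conditions, so r_P = 0.245×0.2788^2 = 0.01904 and r_Q = 0.560×0.2788^1.5 = 0.08242.
Fraction of consumed A going to P: r_P/(r_P+r_Q) = 0.1876.
C_P = 0.1876·C_{A0}·X = 0.1876×3.03×0.908 = 0.516 mol/dm³; Y_P = C_P/C_{A0} = 0.170.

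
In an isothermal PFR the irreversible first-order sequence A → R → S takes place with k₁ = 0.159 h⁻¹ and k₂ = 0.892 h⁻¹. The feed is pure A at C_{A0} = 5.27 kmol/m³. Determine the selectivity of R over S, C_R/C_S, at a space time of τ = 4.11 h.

The intermediate concentration in a first-order A→B→C sequence is C_R = k₁C_{A0}(e^(−k₁τ) − e^(−k₂τ))/(k₂−k₁).
e^(−k₁τ) = e^(−0.159×4.11) = e^(−0.6535) = 0.5202; e^(−k₂τ) = e^(−3.666) = 0.02558.
C_R = 0.159×5.27/(0.892−0.159) × (0.5202−0.02558) = 1.143×0.4947 = 0.5655 kmol/m³.
C_A = C_{A0}e^(−k₁τ) = 2.742 kmol/m³, so C_S = C_{A0}−C_A−C_R = 1.963 kmol/m³; C_R/C_S = 0.288.

0.288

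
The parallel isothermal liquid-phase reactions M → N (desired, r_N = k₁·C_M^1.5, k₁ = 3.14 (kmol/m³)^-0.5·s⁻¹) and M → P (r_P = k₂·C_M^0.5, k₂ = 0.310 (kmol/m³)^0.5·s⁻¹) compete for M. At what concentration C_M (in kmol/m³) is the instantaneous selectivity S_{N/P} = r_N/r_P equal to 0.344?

S_{N/P} = (k₁/k₂)·C_M ⇒ C_M = S·k₂/k₁.
= 0.344×0.310/3.14 = 0.0340 kmol/m³.

0.0340 kmol/m³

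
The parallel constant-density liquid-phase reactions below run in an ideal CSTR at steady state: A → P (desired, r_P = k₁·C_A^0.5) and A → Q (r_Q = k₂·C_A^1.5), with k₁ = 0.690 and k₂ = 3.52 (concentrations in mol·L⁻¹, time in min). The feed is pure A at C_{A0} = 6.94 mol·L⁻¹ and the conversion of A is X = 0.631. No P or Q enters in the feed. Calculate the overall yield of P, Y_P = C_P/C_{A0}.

Exit C_A = C_{A0}(1−X) = 6.94×0.369 = 2.561 mol·L⁻¹.
A CSTR operates uniformly at the exit composition, giving r_P = 1.104 and r_Q = 14.43 (each k·C_A^n at C_A = 2.561).
Fraction of consumed A going to P: r_P/(r_P+r_Q) = 0.07110.
C_P = 0.07110·C_{A0}·X = 0.07110×6.94×0.631 = 0.311 mol·L⁻¹; Y_P = C_P/C_{A0} = 0.0449.

0.0449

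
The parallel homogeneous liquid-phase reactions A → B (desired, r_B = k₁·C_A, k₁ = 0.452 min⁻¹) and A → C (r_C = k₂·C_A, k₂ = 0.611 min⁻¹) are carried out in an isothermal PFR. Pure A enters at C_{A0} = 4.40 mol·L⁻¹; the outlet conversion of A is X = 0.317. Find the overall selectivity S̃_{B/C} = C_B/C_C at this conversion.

0.740

C_A = C_{A0}(1−X) = 3.005 mol·L⁻¹.
Both paths are first order in A, so the instantaneous fraction to B is constant: dC_B/d(−C_A) = k₁/(k₁+k₂) = 0.4252.
C_B = 0.4252·(C_{A0}−C_A) = 0.4252×1.395 = 0.593 mol·L⁻¹.
C_C = (C_{A0}−C_A)−C_B = 0.8017 mol·L⁻¹; S̃_{B/C} = 0.5931/0.8017 = 0.740.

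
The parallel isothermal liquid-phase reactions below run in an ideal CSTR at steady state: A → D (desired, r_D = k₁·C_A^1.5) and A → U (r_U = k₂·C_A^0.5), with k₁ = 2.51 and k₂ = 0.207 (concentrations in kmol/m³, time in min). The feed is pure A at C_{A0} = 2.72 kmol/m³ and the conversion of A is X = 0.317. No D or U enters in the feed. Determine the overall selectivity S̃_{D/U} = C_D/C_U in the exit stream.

Exit C_A = C_{A0}(1−X) = 2.72×0.683 = 1.858 kmol/m³.
Rates in a CSTR are evaluated at the outlet concentration: r_D = 2.51×1.858^1.5 = 6.356, r_U = 0.207×1.858^0.5 = 0.2821.
Overall selectivity = C_D/C_U = r_Dτ/(r_Uτ) = r_D/r_U = 22.5.

22.5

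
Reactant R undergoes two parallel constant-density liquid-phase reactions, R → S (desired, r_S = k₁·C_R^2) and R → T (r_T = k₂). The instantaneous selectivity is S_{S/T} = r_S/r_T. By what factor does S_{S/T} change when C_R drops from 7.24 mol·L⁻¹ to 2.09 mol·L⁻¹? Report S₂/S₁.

0.0833

S_{S/T} = (k₁/k₂)·C_R^2, so S₂/S₁ = (C_{R,2}/C_{R,1})^2.
= (2.09/7.24)^2 = (0.2887)^2 = 0.0833.
Selectivity toward S falls as C_R falls — high-concentration operation is favoured.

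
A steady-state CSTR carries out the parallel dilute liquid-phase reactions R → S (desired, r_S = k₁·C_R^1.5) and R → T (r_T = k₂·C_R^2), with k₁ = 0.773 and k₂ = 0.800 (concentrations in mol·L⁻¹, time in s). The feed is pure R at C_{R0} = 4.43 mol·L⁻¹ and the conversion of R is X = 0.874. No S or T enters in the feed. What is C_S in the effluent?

2.18 mol·L⁻¹

Exit C_R = C_{R0}(1−X) = 4.43×0.126 = 0.5582 mol·L⁻¹.
In a CSTR the entire volume is at exit conditions, so r_S = 0.773×0.5582^1.5 = 0.3224 and r_T = 0.800×0.5582^2 = 0.2493.
Fraction of consumed R going to S: r_S/(r_S+r_T) = 0.5639.
C_S = 0.5639·C_{R0}·X = 0.5639×4.43×0.874 = 2.18 mol·L⁻¹.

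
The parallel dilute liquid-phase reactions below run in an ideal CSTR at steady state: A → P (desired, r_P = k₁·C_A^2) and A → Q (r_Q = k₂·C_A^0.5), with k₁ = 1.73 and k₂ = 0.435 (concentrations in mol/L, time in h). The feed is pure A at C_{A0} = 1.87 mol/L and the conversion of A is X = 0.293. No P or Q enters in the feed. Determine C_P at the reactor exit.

0.470 mol/L

Exit C_A = C_{A0}(1−X) = 1.87×0.707 = 1.322 mol/L.
A CSTR operates uniformly at the exit composition, giving r_P = 3.024 and r_Q = 0.5002 (each k·C_A^n at C_A = 1.322).
Fraction of consumed A going to P: r_P/(r_P+r_Q) = 0.8581.
C_P = 0.8581·C_{A0}·X = 0.8581×1.87×0.293 = 0.470 mol/L.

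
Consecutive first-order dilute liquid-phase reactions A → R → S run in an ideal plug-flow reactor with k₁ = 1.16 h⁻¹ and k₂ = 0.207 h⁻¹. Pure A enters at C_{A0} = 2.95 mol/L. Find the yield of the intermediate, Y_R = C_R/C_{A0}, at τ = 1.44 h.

0.674

The intermediate concentration in a first-order A→B→C sequence is C_R = k₁C_{A0}(e^(−k₁τ) − e^(−k₂τ))/(k₂−k₁).
e^(−k₁τ) = e^(−1.16×1.44) = e^(−1.670) = 0.1882; e^(−k₂τ) = e^(−0.2981) = 0.7422.
C_R = 1.16×2.95/(0.207−1.16) × (0.1882−0.7422) = (-3.591)×(-0.5541) = 1.990 mol/L.
Y_R = C_R/C_{A0} = 1.990/2.95 = 0.674.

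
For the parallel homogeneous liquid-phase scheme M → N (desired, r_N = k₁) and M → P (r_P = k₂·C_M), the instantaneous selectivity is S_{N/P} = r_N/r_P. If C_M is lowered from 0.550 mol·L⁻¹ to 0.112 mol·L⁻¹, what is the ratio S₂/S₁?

S_{N/P} = (k₁/k₂)·C_M⁻¹, so S₂/S₁ = (C_{M,2}/C_{M,1})⁻¹.
= 0.550/0.112 = 4.91.
Selectivity toward N rises as C_M falls — low-concentration operation is favoured.

4.91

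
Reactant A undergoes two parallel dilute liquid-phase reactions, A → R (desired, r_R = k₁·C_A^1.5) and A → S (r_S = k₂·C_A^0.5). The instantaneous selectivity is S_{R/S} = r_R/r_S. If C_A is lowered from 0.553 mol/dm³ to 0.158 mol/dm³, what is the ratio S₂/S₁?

0.286

S_{R/S} = (k₁/k₂)·C_A, so S₂/S₁ = (C_{A,2}/C_{A,1}).
= 0.158/0.553 = 0.286.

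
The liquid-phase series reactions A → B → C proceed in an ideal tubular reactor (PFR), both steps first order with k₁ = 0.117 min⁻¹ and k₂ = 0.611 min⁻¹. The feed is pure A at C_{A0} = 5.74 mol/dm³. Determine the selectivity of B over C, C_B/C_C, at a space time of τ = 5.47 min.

0.327

Solving the coupled first-order balances gives C_B(τ) = [k₁/(k₂−k₁)]·C_{A0}·(e^(−k₁τ) − e^(−k₂τ)).
e^(−k₁τ) = e^(−0.117×5.47) = e^(−0.6400) = 0.5273; e^(−k₂τ) = e^(−3.342) = 0.03536.
C_B = 0.117×5.74/(0.611−0.117) × (0.5273−0.03536) = 1.359×0.4919 = 0.6688 mol/dm³.
C_A = C_{A0}e^(−k₁τ) = 3.027 mol/dm³, so C_C = C_{A0}−C_A−C_B = 2.045 mol/dm³; C_B/C_C = 0.327.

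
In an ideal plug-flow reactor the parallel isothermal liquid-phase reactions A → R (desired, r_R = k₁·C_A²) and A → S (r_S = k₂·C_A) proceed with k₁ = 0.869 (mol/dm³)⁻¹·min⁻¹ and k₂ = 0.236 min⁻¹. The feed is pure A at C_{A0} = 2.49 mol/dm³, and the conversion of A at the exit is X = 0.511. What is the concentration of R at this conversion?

C_A = C_{A0}(1−X) = 1.218 mol/dm³.
Along a PFR/batch, dC_S/dC_A = −r_S/(r_R+r_S) = −k₂/(k₂+k₁·C_A).
Integrating from C_{A0} to C_A: C_S = (0.236/0.869)·ln[(0.236+0.869·2.49)/(0.236+0.869·1.22)] = 0.2716·ln(2.400/1.294) = 0.1677 mol/dm³.
Then C_R = (C_{A0}−C_A) − C_S = 1.272 − 0.1677 = 1.105 mol/dm³.

1.10 mol/dm³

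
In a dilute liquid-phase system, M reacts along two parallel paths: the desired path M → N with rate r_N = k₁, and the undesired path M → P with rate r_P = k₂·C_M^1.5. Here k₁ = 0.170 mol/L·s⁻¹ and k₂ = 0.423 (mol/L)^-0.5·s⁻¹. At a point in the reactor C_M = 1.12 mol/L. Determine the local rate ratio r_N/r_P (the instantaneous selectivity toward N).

S_{N/P} = r_N/r_P = (k₁)/(k₂·C_M^1.5) = (k₁/k₂)·C_M^-1.5.
= (0.170) / (0.423×1.120^1.5) = 0.1700/0.5014 = 0.339.

0.339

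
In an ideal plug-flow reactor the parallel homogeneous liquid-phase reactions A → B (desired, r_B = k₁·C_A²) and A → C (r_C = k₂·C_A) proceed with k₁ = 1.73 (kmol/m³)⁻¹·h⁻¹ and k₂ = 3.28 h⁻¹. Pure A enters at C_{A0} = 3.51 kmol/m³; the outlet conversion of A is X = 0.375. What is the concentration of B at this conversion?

0.787 kmol/m³

C_A = C_{A0}(1−X) = 2.194 kmol/m³.
Along a PFR/batch, dC_C/dC_A = −r_C/(r_B+r_C) = −k₂/(k₂+k₁·C_A).
Integrating from C_{A0} to C_A: C_C = (3.28/1.73)·ln[(3.28+1.73·3.51)/(3.28+1.73·2.19)] = 1.896·ln(9.352/7.075) = 0.5290 kmol/m³.
Then C_B = (C_{A0}−C_A) − C_C = 1.316 − 0.5290 = 0.7872 kmol/m³.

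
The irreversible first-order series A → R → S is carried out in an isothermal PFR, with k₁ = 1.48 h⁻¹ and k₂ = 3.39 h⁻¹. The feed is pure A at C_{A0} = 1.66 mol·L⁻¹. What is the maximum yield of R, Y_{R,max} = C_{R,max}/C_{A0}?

At the optimum, C_{R,max}/C_{A0} = (k₁/k₂)^[k₂/(k₂−k₁)].
= (1.48/3.39)^(3.39/(3.39−1.48)) = (0.4366)^(1.775) = 0.2297.

0.230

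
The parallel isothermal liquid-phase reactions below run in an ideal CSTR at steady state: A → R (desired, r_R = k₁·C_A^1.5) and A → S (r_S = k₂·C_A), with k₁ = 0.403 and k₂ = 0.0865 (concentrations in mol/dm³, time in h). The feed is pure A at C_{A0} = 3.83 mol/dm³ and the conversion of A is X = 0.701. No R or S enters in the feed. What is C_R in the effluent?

2.24 mol/dm³

Exit C_A = C_{A0}(1−X) = 3.83×0.299 = 1.145 mol/dm³.
A CSTR operates uniformly at the exit composition, giving r_R = 0.4939 and r_S = 0.09906 (each k·C_A^n at C_A = 1.145).
Fraction of consumed A going to R: r_R/(r_R+r_S) = 0.8329.
C_R = 0.8329·C_{A0}·X = 0.8329×3.83×0.701 = 2.24 mol/dm³.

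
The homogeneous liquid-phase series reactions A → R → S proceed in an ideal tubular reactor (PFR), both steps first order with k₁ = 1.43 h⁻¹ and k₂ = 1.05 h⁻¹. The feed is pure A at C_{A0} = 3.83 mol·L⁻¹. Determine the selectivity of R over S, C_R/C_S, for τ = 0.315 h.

The intermediate concentration in a first-order A→B→C sequence is C_R = k₁C_{A0}(e^(−k₁τ) − e^(−k₂τ))/(k₂−k₁).
e^(−k₁τ) = e^(−1.43×0.315) = e^(−0.4504) = 0.6373; e^(−k₂τ) = e^(−0.3308) = 0.7184.
C_R = 1.43×3.83/(1.05−1.43) × (0.6373−0.7184) = (-14.41)×(-0.08104) = 1.168 mol·L⁻¹.
C_A = C_{A0}e^(−k₁τ) = 2.441 mol·L⁻¹, so C_S = C_{A0}−C_A−C_R = 0.2209 mol·L⁻¹; C_R/C_S = 5.29.

5.29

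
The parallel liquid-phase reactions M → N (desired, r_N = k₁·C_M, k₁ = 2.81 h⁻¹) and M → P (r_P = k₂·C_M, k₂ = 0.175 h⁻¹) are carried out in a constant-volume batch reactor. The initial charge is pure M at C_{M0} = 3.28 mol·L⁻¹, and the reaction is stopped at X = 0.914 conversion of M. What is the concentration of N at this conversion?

2.82 mol·L⁻¹

C_M = C_{M0}(1−X) = 0.2821 mol·L⁻¹.
Both paths are first order in M, so the instantaneous fraction to N is constant: dC_N/d(−C_M) = k₁/(k₁+k₂) = 0.9414.
C_N = 0.9414·(C_{M0}−C_M) = 0.9414×2.998 = 2.82 mol·L⁻¹.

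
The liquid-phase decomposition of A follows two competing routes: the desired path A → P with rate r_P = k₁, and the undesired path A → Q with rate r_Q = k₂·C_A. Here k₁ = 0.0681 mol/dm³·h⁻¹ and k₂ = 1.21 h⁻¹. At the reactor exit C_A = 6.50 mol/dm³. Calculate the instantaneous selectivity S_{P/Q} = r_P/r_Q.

S_{P/Q} = r_P/r_Q = (k₁)/(k₂·C_A) = (k₁/k₂)·C_A⁻¹.
= (0.0681) / (1.21×6.500) = 0.06810/7.865 = 0.00866.

0.00866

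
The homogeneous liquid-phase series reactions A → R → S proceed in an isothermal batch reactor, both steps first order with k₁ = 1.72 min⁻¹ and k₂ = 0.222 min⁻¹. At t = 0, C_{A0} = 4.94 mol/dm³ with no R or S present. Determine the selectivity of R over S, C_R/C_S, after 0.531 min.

For first-order series with pure A initially, C_R(t) = k₁C_{A0}/(k₂−k₁)·(e^(−k₁t) − e^(−k₂t)).
e^(−k₁t) = e^(−1.72×0.531) = e^(−0.9133) = 0.4012; e^(−k₂t) = e^(−0.1179) = 0.8888.
C_R = 1.72×4.94/(0.222−1.72) × (0.4012−0.8888) = (-5.672)×(-0.4876) = 2.766 mol/dm³.
C_A = C_{A0}e^(−k₁t) = 1.982 mol/dm³, so C_S = C_{A0}−C_A−C_R = 0.1923 mol/dm³; C_R/C_S = 14.4.

14.4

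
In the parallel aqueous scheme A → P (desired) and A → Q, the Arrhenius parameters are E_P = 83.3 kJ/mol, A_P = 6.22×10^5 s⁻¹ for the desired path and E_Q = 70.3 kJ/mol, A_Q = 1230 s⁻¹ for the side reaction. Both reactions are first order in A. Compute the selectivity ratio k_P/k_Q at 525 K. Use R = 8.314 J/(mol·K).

25.7

k_P/k_Q = (A_P/A_Q)·exp[−(E_P−E_Q)/(RT)] = (A_P/A_Q)·exp[(E_Q−E_P)/(RT)].
(E_Q−E_P)/(RT) = (70.3−83.3)×10³/(8.314×525) = -13000/4365 = -2.978.
k_P/k_Q = (6.22×10^5/1230)·exp(-2.978) = 505.7 × 0.05088 = 25.7.
Since E_P > E_Q, raising the temperature improves selectivity toward P.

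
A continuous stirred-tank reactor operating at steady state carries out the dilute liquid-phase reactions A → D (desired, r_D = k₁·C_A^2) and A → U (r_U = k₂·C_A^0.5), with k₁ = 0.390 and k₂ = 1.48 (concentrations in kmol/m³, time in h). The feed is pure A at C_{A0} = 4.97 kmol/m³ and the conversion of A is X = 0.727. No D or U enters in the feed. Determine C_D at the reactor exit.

1.06 kmol/m³

Exit C_A = C_{A0}(1−X) = 4.97×0.273 = 1.357 kmol/m³.
Rates in a CSTR are evaluated at the outlet concentration: r_D = 0.390×1.357^2 = 0.7180, r_U = 1.48×1.357^0.5 = 1.724.
Fraction of consumed A going to D: r_D/(r_D+r_U) = 0.2940.
C_D = 0.2940·C_{A0}·X = 0.2940×4.97×0.727 = 1.06 kmol/m³.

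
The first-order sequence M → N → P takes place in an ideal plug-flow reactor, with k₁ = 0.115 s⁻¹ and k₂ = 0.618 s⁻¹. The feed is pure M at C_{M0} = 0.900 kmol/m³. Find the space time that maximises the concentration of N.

3.34 s

The intermediate peaks when r₁ = r₂, i.e. k₁e^(−k₁τ) = k₂e^(−k₂τ), giving τ_opt = ln(k₂/k₁)/(k₂−k₁).
= ln(0.618/0.115)/(0.618−0.115) = ln(5.374)/0.5030 = 1.682/0.5030 = 3.34 s.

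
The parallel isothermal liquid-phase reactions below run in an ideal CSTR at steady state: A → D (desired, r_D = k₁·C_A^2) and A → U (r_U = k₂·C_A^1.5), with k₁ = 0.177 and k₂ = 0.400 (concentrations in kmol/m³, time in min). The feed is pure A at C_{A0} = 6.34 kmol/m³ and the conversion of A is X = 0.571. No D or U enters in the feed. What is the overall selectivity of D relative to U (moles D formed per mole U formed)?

Exit C_A = C_{A0}(1−X) = 6.34×0.429 = 2.720 kmol/m³.
In a CSTR the entire volume is at exit conditions, so r_D = 0.177×2.720^2 = 1.309 and r_U = 0.400×2.720^1.5 = 1.794.
Overall selectivity = C_D/C_U = r_Dτ/(r_Uτ) = r_D/r_U = 0.730.

0.730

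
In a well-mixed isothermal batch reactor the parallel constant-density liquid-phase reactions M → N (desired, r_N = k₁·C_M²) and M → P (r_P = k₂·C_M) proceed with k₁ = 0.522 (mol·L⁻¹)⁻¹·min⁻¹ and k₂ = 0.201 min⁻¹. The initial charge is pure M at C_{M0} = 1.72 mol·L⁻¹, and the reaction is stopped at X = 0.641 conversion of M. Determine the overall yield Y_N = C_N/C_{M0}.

0.475

C_M = C_{M0}(1−X) = 0.6175 mol·L⁻¹.
Along a PFR/batch, dC_P/dC_M = −r_P/(r_N+r_P) = −k₂/(k₂+k₁·C_M).
Integrating from C_{M0} to C_M: C_P = (0.201/0.522)·ln[(0.201+0.522·1.72)/(0.201+0.522·0.617)] = 0.3851·ln(1.099/0.5233) = 0.2856 mol·L⁻¹.
Then C_N = (C_{M0}−C_M) − C_P = 1.103 − 0.2856 = 0.8169 mol·L⁻¹.
Y_N = C_N/C_{M0} = 0.8169/1.72 = 0.475.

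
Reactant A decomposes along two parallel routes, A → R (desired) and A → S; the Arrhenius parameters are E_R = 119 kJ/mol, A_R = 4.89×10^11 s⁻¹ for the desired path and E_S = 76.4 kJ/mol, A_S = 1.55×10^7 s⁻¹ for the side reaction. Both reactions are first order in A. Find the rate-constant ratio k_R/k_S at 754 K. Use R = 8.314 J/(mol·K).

35.3

k_R/k_S = (A_R/A_S)·exp[−(E_R−E_S)/(RT)] = (A_R/A_S)·exp[(E_S−E_R)/(RT)].
(E_S−E_R)/(RT) = (76.4−119)×10³/(8.314×754) = -42600/6269 = -6.796.
k_R/k_S = (4.89×10^11/1.55×10^7)·exp(-6.796) = 31548 × 0.001119 = 35.3.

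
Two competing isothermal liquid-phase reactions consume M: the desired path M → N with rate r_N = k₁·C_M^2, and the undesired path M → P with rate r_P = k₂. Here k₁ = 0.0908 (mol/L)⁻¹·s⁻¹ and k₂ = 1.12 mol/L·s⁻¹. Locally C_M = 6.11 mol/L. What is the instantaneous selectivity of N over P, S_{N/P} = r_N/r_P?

S_{N/P} = r_N/r_P = (k₁·C_M^2)/(k₂) = (k₁/k₂)·C_M^2.
= (0.0908×6.110^2) / (1.12) = 3.390/1.120 = 3.03.
Since the desired path is higher order in M, keeping C_M high (PFR or concentrated feed) favours N.

3.03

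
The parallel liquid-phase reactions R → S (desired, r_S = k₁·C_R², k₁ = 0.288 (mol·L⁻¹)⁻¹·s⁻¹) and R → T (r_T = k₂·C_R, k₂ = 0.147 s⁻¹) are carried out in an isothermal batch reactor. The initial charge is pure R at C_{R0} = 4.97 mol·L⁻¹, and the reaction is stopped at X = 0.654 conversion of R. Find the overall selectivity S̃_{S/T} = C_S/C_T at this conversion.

6.08

C_R = C_{R0}(1−X) = 1.720 mol·L⁻¹.
Along a PFR/batch, dC_T/dC_R = −r_T/(r_S+r_T) = −k₂/(k₂+k₁·C_R).
Integrating from C_{R0} to C_R: C_T = (0.147/0.288)·ln[(0.147+0.288·4.97)/(0.147+0.288·1.72)] = 0.5104·ln(1.578/0.6423) = 0.4589 mol·L⁻¹.
Then C_S = (C_{R0}−C_R) − C_T = 3.250 − 0.4589 = 2.791 mol·L⁻¹.
S̃_{S/T} = C_S/C_T = 2.791/0.4589 = 6.08.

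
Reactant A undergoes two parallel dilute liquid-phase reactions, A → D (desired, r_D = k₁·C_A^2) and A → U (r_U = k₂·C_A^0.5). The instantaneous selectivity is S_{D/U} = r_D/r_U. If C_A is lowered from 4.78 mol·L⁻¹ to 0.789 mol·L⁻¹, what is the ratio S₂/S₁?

S_{D/U} = (k₁/k₂)·C_A^1.5, so S₂/S₁ = (C_{A,2}/C_{A,1})^1.5.
= (0.789/4.78)^1.5 = (0.1651)^1.5 = 0.0671.
Selectivity toward D falls as C_A falls — high-concentration operation is favoured.

0.0671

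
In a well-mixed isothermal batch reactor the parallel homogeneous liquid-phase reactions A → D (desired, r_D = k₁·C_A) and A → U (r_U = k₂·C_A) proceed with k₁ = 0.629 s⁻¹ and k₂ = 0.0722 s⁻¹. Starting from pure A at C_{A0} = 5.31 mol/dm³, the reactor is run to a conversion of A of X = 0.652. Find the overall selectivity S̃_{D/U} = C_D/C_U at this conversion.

8.71

C_A = C_{A0}(1−X) = 1.848 mol/dm³.
Both paths are first order in A, so the instantaneous fraction to D is constant: dC_D/d(−C_A) = k₁/(k₁+k₂) = 0.8970.
C_D = 0.8970·(C_{A0}−C_A) = 0.8970×3.462 = 3.11 mol/dm³.
C_U = (C_{A0}−C_A)−C_D = 0.3565 mol/dm³; S̃_{D/U} = 3.106/0.3565 = 8.71.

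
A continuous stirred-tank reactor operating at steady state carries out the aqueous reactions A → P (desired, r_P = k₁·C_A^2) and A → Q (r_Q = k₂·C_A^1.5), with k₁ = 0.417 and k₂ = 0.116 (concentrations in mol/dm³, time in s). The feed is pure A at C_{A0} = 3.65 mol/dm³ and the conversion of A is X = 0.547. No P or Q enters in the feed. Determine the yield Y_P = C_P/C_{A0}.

0.450

Exit C_A = C_{A0}(1−X) = 3.65×0.453 = 1.653 mol/dm³.
In a CSTR the entire volume is at exit conditions, so r_P = 0.417×1.653^2 = 1.140 and r_Q = 0.116×1.653^1.5 = 0.2466.
Fraction of consumed A going to P: r_P/(r_P+r_Q) = 0.8221.
C_P = 0.8221·C_{A0}·X = 0.8221×3.65×0.547 = 1.64 mol/dm³; Y_P = C_P/C_{A0} = 0.450.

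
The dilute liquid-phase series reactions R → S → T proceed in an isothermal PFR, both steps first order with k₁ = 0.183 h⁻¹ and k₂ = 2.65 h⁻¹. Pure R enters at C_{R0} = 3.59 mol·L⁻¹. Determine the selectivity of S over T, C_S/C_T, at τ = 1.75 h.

0.241

The intermediate concentration in a first-order A→B→C sequence is C_S = k₁C_{R0}(e^(−k₁τ) − e^(−k₂τ))/(k₂−k₁).
e^(−k₁τ) = e^(−0.183×1.75) = e^(−0.3202) = 0.7260; e^(−k₂τ) = e^(−4.638) = 0.009682.
C_S = 0.183×3.59/(2.65−0.183) × (0.7260−0.009682) = 0.2663×0.7163 = 0.1907 mol·L⁻¹.
C_R = C_{R0}e^(−k₁τ) = 2.606 mol·L⁻¹, so C_T = C_{R0}−C_R−C_S = 0.7930 mol·L⁻¹; C_S/C_T = 0.241.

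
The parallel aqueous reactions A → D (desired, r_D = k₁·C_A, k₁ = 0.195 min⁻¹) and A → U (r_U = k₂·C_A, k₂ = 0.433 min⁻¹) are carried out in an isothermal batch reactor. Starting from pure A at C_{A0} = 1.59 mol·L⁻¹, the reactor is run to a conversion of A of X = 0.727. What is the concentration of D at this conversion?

C_A = C_{A0}(1−X) = 0.4341 mol·L⁻¹.
Both paths are first order in A, so the instantaneous fraction to D is constant: dC_D/d(−C_A) = k₁/(k₁+k₂) = 0.3105.
C_D = 0.3105·(C_{A0}−C_A) = 0.3105×1.156 = 0.359 mol·L⁻¹.

0.359 mol·L⁻¹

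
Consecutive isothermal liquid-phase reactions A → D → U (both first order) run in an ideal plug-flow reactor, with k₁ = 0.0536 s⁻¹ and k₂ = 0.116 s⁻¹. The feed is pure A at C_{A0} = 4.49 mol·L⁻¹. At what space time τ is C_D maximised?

Setting dC_D/dτ = 0 gives τ_opt = ln(k₂/k₁)/(k₂−k₁).
= ln(0.116/0.0536)/(0.116−0.0536) = ln(2.164)/0.06240 = 0.7720/0.06240 = 12.4 s.

12.4 s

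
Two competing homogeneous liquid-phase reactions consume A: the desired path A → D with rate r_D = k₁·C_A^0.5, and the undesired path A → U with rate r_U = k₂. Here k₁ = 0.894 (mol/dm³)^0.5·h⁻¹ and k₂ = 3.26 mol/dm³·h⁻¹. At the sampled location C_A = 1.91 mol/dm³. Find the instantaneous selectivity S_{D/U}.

S_{D/U} = r_D/r_U = (k₁·C_A^0.5)/(k₂) = (k₁/k₂)·C_A^0.5.
= (0.894×1.910^0.5) / (3.26) = 1.236/3.260 = 0.379.
Since the desired path is higher order in A, keeping C_A high (PFR or concentrated feed) favours D.

0.379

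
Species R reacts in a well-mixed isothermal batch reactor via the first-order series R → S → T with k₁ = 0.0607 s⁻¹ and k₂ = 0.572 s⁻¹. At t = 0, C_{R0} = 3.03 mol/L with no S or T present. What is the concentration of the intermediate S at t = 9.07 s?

0.205 mol/L

For first-order series with pure R initially, C_S(t) = k₁C_{R0}/(k₂−k₁)·(e^(−k₁t) − e^(−k₂t)).
e^(−k₁t) = e^(−0.0607×9.07) = e^(−0.5505) = 0.5766; e^(−k₂t) = e^(−5.188) = 0.005583.
C_S = 0.0607×3.03/(0.572−0.0607) × (0.5766−0.005583) = 0.3597×0.5711 = 0.2054 mol/L.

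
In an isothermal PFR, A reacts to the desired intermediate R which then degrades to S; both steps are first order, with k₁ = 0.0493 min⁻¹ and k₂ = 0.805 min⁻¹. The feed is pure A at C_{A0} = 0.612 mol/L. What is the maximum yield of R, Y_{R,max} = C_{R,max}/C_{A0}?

0.0510

For a first-order series the maximum intermediate yield is C_{R,max}/C_{A0} = (k₁/k₂)^[k₂/(k₂−k₁)].
= (0.0493/0.805)^(0.805/(0.805−0.0493)) = (0.06124)^(1.065) = 0.05104.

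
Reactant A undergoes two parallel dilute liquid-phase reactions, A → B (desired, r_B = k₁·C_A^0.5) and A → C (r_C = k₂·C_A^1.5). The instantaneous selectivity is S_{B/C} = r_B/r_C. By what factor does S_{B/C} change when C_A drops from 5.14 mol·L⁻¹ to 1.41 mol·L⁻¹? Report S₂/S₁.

3.65

S_{B/C} = (k₁/k₂)·C_A⁻¹, so S₂/S₁ = (C_{A,2}/C_{A,1})⁻¹.
= 5.14/1.41 = 3.65.
Selectivity toward B rises as C_A falls — low-concentration operation is favoured.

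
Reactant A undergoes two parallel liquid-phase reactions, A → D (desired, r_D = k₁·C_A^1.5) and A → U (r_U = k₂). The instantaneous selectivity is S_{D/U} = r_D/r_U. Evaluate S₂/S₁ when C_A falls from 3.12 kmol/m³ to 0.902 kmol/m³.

0.155

S_{D/U} = (k₁/k₂)·C_A^1.5, so S₂/S₁ = (C_{A,2}/C_{A,1})^1.5.
= (0.902/3.12)^1.5 = (0.2891)^1.5 = 0.155.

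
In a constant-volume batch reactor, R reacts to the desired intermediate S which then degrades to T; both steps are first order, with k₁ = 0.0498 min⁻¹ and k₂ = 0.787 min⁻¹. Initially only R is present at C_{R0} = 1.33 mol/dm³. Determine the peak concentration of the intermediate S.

For a first-order series the maximum intermediate yield is C_{S,max}/C_{R0} = (k₁/k₂)^[k₂/(k₂−k₁)].
= (0.0498/0.787)^(0.787/(0.787−0.0498)) = (0.06328)^(1.068) = 0.05251.
C_{S,max} = 0.05251×1.33 = 0.0698 mol/dm³.

0.0698 mol/dm³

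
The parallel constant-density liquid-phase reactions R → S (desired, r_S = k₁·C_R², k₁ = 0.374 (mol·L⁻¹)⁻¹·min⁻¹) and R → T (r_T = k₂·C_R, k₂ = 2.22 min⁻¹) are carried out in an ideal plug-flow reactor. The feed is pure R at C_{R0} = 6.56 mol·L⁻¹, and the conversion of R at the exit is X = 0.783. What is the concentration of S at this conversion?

1.99 mol·L⁻¹

C_R = C_{R0}(1−X) = 1.424 mol·L⁻¹.
Along a PFR/batch, dC_T/dC_R = −r_T/(r_S+r_T) = −k₂/(k₂+k₁·C_R).
Integrating from C_{R0} to C_R: C_T = (2.22/0.374)·ln[(2.22+0.374·6.56)/(2.22+0.374·1.42)] = 5.936·ln(4.673/2.752) = 3.143 mol·L⁻¹.
Then C_S = (C_{R0}−C_R) − C_T = 5.136 − 3.143 = 1.994 mol·L⁻¹.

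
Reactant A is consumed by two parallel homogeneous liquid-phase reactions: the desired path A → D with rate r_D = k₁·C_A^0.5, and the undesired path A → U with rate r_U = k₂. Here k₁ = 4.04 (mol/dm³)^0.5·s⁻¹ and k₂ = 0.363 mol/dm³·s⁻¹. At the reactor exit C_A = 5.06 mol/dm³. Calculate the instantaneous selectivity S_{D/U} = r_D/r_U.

25.0

S_{D/U} = r_D/r_U = (k₁·C_A^0.5)/(k₂) = (k₁/k₂)·C_A^0.5.
= (4.04×5.060^0.5) / (0.363) = 9.088/0.3630 = 25.0.
Since the desired path is higher order in A, keeping C_A high (PFR or concentrated feed) favours D.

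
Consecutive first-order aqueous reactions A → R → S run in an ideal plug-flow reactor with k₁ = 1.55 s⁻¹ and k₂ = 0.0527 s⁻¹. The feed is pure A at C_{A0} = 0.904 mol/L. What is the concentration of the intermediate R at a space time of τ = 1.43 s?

0.766 mol/L

Solving the coupled first-order balances gives C_R(τ) = [k₁/(k₂−k₁)]·C_{A0}·(e^(−k₁τ) − e^(−k₂τ)).
e^(−k₁τ) = e^(−1.55×1.43) = e^(−2.216) = 0.1090; e^(−k₂τ) = e^(−0.07536) = 0.9274.
C_R = 1.55×0.904/(0.0527−1.55) × (0.1090−0.9274) = (-0.9358)×(-0.8184) = 0.7659 mol/L.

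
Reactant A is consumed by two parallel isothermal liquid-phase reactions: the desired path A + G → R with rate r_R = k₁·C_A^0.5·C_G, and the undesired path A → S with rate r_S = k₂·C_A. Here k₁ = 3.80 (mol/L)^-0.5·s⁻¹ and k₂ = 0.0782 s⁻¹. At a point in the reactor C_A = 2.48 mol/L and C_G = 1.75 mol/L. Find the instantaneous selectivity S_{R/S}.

S_{R/S} = r_R/r_S = (k₁·C_A^0.5·C_G)/(k₂·C_A) = (k₁/k₂)·C_A^-0.5·C_G.
= (3.80×2.480^0.5×1.750) / (0.0782×2.480) = 10.47/0.1939 = 54.0.
The undesired path is higher order in A, so low C_A (CSTR or dilute feed) favours R.

54.0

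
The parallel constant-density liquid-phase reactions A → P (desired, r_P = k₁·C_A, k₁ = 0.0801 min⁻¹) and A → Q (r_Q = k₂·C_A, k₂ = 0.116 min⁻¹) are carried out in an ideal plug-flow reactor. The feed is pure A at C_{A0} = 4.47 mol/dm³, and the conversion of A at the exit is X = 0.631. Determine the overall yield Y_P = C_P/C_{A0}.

C_A = C_{A0}(1−X) = 1.649 mol/dm³.
Both paths are first order in A, so the instantaneous fraction to P is constant: dC_P/d(−C_A) = k₁/(k₁+k₂) = 0.4085.
C_P = 0.4085·(C_{A0}−C_A) = 0.4085×2.821 = 1.15 mol/dm³.
Y_P = C_P/C_{A0} = 1.152/4.47 = 0.258.

0.258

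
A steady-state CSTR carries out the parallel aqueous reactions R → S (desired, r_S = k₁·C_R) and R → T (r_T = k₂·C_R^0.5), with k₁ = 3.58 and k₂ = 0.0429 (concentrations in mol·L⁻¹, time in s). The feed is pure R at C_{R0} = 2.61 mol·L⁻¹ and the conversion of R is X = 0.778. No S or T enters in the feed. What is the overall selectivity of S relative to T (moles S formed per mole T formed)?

Exit C_R = C_{R0}(1−X) = 2.61×0.222 = 0.5794 mol·L⁻¹.
Rates in a CSTR are evaluated at the outlet concentration: r_S = 3.58×0.5794 = 2.074, r_T = 0.0429×0.5794^0.5 = 0.03266.
Overall selectivity = C_S/C_T = r_Sτ/(r_Tτ) = r_S/r_T = 63.5.

63.5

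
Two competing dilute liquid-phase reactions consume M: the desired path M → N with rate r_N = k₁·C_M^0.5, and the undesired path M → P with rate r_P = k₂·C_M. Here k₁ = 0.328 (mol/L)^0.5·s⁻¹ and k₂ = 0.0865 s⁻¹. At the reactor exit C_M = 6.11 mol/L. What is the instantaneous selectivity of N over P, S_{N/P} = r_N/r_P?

1.53

S_{N/P} = r_N/r_P = (k₁·C_M^0.5)/(k₂·C_M) = (k₁/k₂)·C_M^-0.5.
= (0.328×6.110^0.5) / (0.0865×6.110) = 0.8108/0.5285 = 1.53.
The undesired path is higher order in M, so low C_M (CSTR or dilute feed) favours N.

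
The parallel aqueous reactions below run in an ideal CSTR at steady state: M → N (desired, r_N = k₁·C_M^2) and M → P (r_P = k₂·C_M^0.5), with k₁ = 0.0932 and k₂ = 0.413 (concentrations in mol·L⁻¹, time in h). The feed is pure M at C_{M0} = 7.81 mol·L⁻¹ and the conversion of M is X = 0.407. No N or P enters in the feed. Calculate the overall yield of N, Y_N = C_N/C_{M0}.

Exit C_M = C_{M0}(1−X) = 7.81×0.593 = 4.631 mol·L⁻¹.
In a CSTR the entire volume is at exit conditions, so r_N = 0.0932×4.631^2 = 1.999 and r_P = 0.413×4.631^0.5 = 0.8888.
Fraction of consumed M going to N: r_N/(r_N+r_P) = 0.6922.
C_N = 0.6922·C_{M0}·X = 0.6922×7.81×0.407 = 2.20 mol·L⁻¹; Y_N = C_N/C_{M0} = 0.282.

0.282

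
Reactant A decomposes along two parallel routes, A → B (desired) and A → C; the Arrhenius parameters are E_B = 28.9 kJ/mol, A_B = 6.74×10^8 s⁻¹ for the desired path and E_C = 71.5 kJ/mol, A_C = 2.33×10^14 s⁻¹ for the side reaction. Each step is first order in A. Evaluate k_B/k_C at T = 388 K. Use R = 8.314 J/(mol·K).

With equal orders, S_{B/C} = k_B/k_C = (A_B/A_C)·exp[(E_C−E_B)/(RT)].
(E_C−E_B)/(RT) = (71.5−28.9)×10³/(8.314×388) = 42600/3226 = 13.21.
k_B/k_C = (6.74×10^8/2.33×10^14)·exp(13.21) = 2.893×10^-6 × 5.436×10^5 = 1.57.
Since E_B < E_C, lowering the temperature improves selectivity toward B.

1.57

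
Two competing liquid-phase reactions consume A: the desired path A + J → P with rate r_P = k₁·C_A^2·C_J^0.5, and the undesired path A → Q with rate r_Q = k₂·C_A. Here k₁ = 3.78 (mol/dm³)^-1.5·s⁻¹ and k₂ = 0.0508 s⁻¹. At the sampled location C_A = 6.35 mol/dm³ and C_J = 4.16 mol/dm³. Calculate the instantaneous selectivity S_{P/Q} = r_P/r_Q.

S_{P/Q} = r_P/r_Q = (k₁·C_A^2·C_J^0.5)/(k₂·C_A) = (k₁/k₂)·C_A·C_J^0.5.
= (3.78×6.350^2×4.160^0.5) / (0.0508×6.350) = 310.9/0.3226 = 964.
Since the desired path is higher order in A, keeping C_A high (PFR or concentrated feed) favours P.

964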